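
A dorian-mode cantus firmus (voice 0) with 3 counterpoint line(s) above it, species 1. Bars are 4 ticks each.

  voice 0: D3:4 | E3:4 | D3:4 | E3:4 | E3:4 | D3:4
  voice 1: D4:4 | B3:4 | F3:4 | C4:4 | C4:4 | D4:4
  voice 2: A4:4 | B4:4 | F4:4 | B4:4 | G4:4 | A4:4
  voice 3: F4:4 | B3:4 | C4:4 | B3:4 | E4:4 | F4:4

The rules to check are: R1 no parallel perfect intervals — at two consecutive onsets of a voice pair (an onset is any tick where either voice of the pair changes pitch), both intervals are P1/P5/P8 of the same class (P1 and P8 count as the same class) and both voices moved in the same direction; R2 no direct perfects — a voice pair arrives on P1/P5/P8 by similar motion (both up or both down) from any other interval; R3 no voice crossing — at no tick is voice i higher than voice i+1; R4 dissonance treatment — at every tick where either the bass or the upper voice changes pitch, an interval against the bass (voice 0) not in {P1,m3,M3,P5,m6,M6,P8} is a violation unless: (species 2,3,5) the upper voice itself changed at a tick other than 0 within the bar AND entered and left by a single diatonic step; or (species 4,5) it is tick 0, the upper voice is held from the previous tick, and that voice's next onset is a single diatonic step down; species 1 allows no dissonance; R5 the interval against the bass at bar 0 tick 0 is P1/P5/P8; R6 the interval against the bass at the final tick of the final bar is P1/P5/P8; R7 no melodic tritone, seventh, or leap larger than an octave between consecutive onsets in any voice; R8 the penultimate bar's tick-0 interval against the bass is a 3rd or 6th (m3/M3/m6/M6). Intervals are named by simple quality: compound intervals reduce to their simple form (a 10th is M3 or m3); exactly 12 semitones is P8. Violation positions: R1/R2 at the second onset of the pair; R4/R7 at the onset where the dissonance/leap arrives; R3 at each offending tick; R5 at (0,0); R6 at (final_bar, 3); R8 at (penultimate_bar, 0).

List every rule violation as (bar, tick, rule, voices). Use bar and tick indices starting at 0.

(0, 0, R3, (2, 3))
(0, 0, R5, (0, 3))
(0, 1, R3, (2, 3))
(0, 2, R3, (2, 3))
(0, 3, R3, (2, 3))
(1, 0, R1, (0, 2))
(1, 0, R2, (1, 3))
(1, 0, R3, (2, 3))
(1, 0, R7, (3,))
(1, 1, R3, (2, 3))
(1, 2, R3, (2, 3))
(1, 3, R3, (2, 3))
(2, 0, R1, (1, 2))
(2, 0, R3, (2, 3))
(2, 0, R4, (0, 3))
(2, 0, R7, (1,))
(2, 0, R7, (2,))
(2, 1, R3, (2, 3))
(2, 2, R3, (2, 3))
(2, 3, R3, (2, 3))
(3, 0, R2, (0, 2))
(3, 0, R3, (2, 3))
(3, 0, R7, (2,))
(3, 1, R3, (2, 3))
(3, 2, R3, (2, 3))
(3, 3, R3, (2, 3))
(4, 0, R3, (2, 3))
(4, 0, R8, (0, 3))
(4, 1, R3, (2, 3))
(4, 2, R3, (2, 3))
(4, 3, R3, (2, 3))
(5, 0, R1, (1, 2))
(5, 0, R3, (2, 3))
(5, 1, R3, (2, 3))
(5, 2, R3, (2, 3))
(5, 3, R3, (2, 3))
(5, 3, R6, (0, 3))

bar 0: v0=D3 v1=D4 v2=A4 v3=F4 downbeat m3
bar 1: v0=E3 v1=B3 v2=B4 v3=B3 downbeat P5
bar 2: v0=D3 v1=F3 v2=F4 v3=C4 downbeat m7
bar 3: v0=E3 v1=C4 v2=B4 v3=B3 downbeat P5
bar 4: v0=E3 v1=C4 v2=G4 v3=E4 downbeat P8
bar 5: v0=D3 v1=D4 v2=A4 v3=F4 downbeat m3
  -> R3 @ bar 0 tick 0 v(2, 3): A4 above F4
  -> R5 @ bar 0 tick 0 v(0, 3): opens on m3
  -> R3 @ bar 0 tick 1 v(2, 3): A4 above F4
  -> R3 @ bar 0 tick 2 v(2, 3): A4 above F4
  -> R3 @ bar 0 tick 3 v(2, 3): A4 above F4
  -> R1 @ bar 1 tick 0 v(0, 2): D3/A4 P5 -> E3/B4 P5 similar
  -> R2 @ bar 1 tick 0 v(1, 3): D4/F4 m3 -> B3/B3 P1 similar
  -> R3 @ bar 1 tick 0 v(2, 3): B4 above B3
  -> R7 @ bar 1 tick 0 v(3,): F4->B3 leap 6st
  -> R3 @ bar 1 tick 1 v(2, 3): B4 above B3
  -> R3 @ bar 1 tick 2 v(2, 3): B4 above B3
  -> R3 @ bar 1 tick 3 v(2, 3): B4 above B3
  -> R1 @ bar 2 tick 0 v(1, 2): B3/B4 P8 -> F3/F4 P8 similar
  -> R3 @ bar 2 tick 0 v(2, 3): F4 above C4
  -> R4 @ bar 2 tick 0 v(0, 3): D3/C4 m7 untreated
  -> R7 @ bar 2 tick 0 v(1,): B3->F3 leap 6st
  -> R7 @ bar 2 tick 0 v(2,): B4->F4 leap 6st
  -> R3 @ bar 2 tick 1 v(2, 3): F4 above C4
  -> R3 @ bar 2 tick 2 v(2, 3): F4 above C4
  -> R3 @ bar 2 tick 3 v(2, 3): F4 above C4
  -> R2 @ bar 3 tick 0 v(0, 2): D3/F4 m3 -> E3/B4 P5 similar
  -> R3 @ bar 3 tick 0 v(2, 3): B4 above B3
  -> R7 @ bar 3 tick 0 v(2,): F4->B4 leap 6st
  -> R3 @ bar 3 tick 1 v(2, 3): B4 above B3
  -> R3 @ bar 3 tick 2 v(2, 3): B4 above B3
  -> R3 @ bar 3 tick 3 v(2, 3): B4 above B3
  -> R3 @ bar 4 tick 0 v(2, 3): G4 above E4
  -> R8 @ bar 4 tick 0 v(0, 3): penult P8 not 3rd/6th
  -> R3 @ bar 4 tick 1 v(2, 3): G4 above E4
  -> R3 @ bar 4 tick 2 v(2, 3): G4 above E4
  -> R3 @ bar 4 tick 3 v(2, 3): G4 above E4
  -> R1 @ bar 5 tick 0 v(1, 2): C4/G4 P5 -> D4/A4 P5 similar
  -> R3 @ bar 5 tick 0 v(2, 3): A4 above F4
  -> R3 @ bar 5 tick 1 v(2, 3): A4 above F4
  -> R3 @ bar 5 tick 2 v(2, 3): A4 above F4
  -> R3 @ bar 5 tick 3 v(2, 3): A4 above F4
  -> R6 @ bar 5 tick 3 v(0, 3): closes on m3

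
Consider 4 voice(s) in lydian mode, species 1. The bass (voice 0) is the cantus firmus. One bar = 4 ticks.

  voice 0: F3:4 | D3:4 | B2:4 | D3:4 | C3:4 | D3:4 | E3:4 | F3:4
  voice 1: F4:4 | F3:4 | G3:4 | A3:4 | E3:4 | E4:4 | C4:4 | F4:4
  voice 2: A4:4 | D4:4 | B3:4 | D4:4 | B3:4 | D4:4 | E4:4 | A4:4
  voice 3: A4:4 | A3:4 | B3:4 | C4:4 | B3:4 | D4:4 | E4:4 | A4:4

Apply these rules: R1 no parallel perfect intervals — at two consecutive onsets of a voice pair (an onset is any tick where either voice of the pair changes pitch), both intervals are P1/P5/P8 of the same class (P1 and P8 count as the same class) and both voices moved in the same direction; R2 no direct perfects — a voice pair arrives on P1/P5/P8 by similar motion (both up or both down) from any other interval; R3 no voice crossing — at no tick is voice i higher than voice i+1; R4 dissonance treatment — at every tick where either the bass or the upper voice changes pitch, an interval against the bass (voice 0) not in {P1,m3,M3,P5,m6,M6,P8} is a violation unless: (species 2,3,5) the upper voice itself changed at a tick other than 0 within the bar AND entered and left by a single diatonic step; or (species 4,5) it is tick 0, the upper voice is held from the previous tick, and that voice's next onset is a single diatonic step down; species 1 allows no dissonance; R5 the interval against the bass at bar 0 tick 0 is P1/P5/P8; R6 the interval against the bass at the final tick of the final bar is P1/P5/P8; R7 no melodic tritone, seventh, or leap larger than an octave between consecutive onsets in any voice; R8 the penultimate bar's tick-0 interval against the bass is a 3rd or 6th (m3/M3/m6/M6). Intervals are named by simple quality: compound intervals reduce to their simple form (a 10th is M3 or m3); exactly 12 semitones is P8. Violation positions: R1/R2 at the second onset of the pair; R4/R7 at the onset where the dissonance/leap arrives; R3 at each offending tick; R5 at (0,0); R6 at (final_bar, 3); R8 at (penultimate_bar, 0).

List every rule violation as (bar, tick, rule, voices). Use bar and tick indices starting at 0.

(0, 0, R5, (0, 2))
(0, 0, R5, (0, 3))
(1, 0, R2, (0, 2))
(1, 0, R2, (0, 3))
(1, 0, R3, (2, 3))
(1, 1, R3, (2, 3))
(1, 2, R3, (2, 3))
(1, 3, R3, (2, 3))
(2, 0, R1, (0, 2))
(3, 0, R1, (0, 2))
(3, 0, R2, (0, 1))
(3, 0, R3, (2, 3))
(3, 0, R4, (0, 3))
(3, 1, R3, (2, 3))
(3, 2, R3, (2, 3))
(3, 3, R3, (2, 3))
(4, 0, R2, (1, 2))
(4, 0, R2, (1, 3))
(4, 0, R2, (2, 3))
(4, 0, R4, (0, 2))
(4, 0, R4, (0, 3))
(5, 0, R1, (2, 3))
(5, 0, R2, (0, 2))
(5, 0, R2, (0, 3))
(5, 0, R3, (1, 2))
(5, 0, R4, (0, 1))
(5, 1, R3, (1, 2))
(5, 2, R3, (1, 2))
(5, 3, R3, (1, 2))
(6, 0, R1, (0, 2))
(6, 0, R1, (0, 3))
(6, 0, R1, (2, 3))
(6, 0, R8, (0, 2))
(6, 0, R8, (0, 3))
(7, 0, R1, (2, 3))
(7, 0, R2, (0, 1))
(7, 3, R6, (0, 2))
(7, 3, R6, (0, 3))

bar 0: v0=F3 v1=F4 v2=A4 v3=A4 downbeat M3
bar 1: v0=D3 v1=F3 v2=D4 v3=A3 downbeat P5
bar 2: v0=B2 v1=G3 v2=B3 v3=B3 downbeat P8
bar 3: v0=D3 v1=A3 v2=D4 v3=C4 downbeat m7
bar 4: v0=C3 v1=E3 v2=B3 v3=B3 downbeat M7
bar 5: v0=D3 v1=E4 v2=D4 v3=D4 downbeat P8
bar 6: v0=E3 v1=C4 v2=E4 v3=E4 downbeat P8
bar 7: v0=F3 v1=F4 v2=A4 v3=A4 downbeat M3
  -> R5 @ bar 0 tick 0 v(0, 2): opens on M3
  -> R5 @ bar 0 tick 0 v(0, 3): opens on M3
  -> R2 @ bar 1 tick 0 v(0, 2): F3/A4 M3 -> D3/D4 P8 similar
  -> R2 @ bar 1 tick 0 v(0, 3): F3/A4 M3 -> D3/A3 P5 similar
  -> R3 @ bar 1 tick 0 v(2, 3): D4 above A3
  -> R3 @ bar 1 tick 1 v(2, 3): D4 above A3
  -> R3 @ bar 1 tick 2 v(2, 3): D4 above A3
  -> R3 @ bar 1 tick 3 v(2, 3): D4 above A3
  -> R1 @ bar 2 tick 0 v(0, 2): D3/D4 P8 -> B2/B3 P8 similar
  -> R1 @ bar 3 tick 0 v(0, 2): B2/B3 P8 -> D3/D4 P8 similar
  -> R2 @ bar 3 tick 0 v(0, 1): B2/G3 m6 -> D3/A3 P5 similar
  -> R3 @ bar 3 tick 0 v(2, 3): D4 above C4
  -> R4 @ bar 3 tick 0 v(0, 3): D3/C4 m7 untreated
  -> R3 @ bar 3 tick 1 v(2, 3): D4 above C4
  -> R3 @ bar 3 tick 2 v(2, 3): D4 above C4
  -> R3 @ bar 3 tick 3 v(2, 3): D4 above C4
  -> R2 @ bar 4 tick 0 v(1, 2): A3/D4 P4 -> E3/B3 P5 similar
  -> R2 @ bar 4 tick 0 v(1, 3): A3/C4 m3 -> E3/B3 P5 similar
  -> R2 @ bar 4 tick 0 v(2, 3): D4/C4 M2 -> B3/B3 P1 similar
  -> R4 @ bar 4 tick 0 v(0, 2): C3/B3 M7 untreated
  -> R4 @ bar 4 tick 0 v(0, 3): C3/B3 M7 untreated
  -> R1 @ bar 5 tick 0 v(2, 3): B3/B3 P1 -> D4/D4 P1 similar
  -> R2 @ bar 5 tick 0 v(0, 2): C3/B3 M7 -> D3/D4 P8 similar
  -> R2 @ bar 5 tick 0 v(0, 3): C3/B3 M7 -> D3/D4 P8 similar
  -> R3 @ bar 5 tick 0 v(1, 2): E4 above D4
  -> R4 @ bar 5 tick 0 v(0, 1): D3/E4 M2 untreated
  -> R3 @ bar 5 tick 1 v(1, 2): E4 above D4
  -> R3 @ bar 5 tick 2 v(1, 2): E4 above D4
  -> R3 @ bar 5 tick 3 v(1, 2): E4 above D4
  -> R1 @ bar 6 tick 0 v(0, 2): D3/D4 P8 -> E3/E4 P8 similar
  -> R1 @ bar 6 tick 0 v(0, 3): D3/D4 P8 -> E3/E4 P8 similar
  -> R1 @ bar 6 tick 0 v(2, 3): D4/D4 P1 -> E4/E4 P1 similar
  -> R8 @ bar 6 tick 0 v(0, 2): penult P8 not 3rd/6th
  -> R8 @ bar 6 tick 0 v(0, 3): penult P8 not 3rd/6th
  -> R1 @ bar 7 tick 0 v(2, 3): E4/E4 P1 -> A4/A4 P1 similar
  -> R2 @ bar 7 tick 0 v(0, 1): E3/C4 m6 -> F3/F4 P8 similar
  -> R6 @ bar 7 tick 3 v(0, 2): closes on M3
  -> R6 @ bar 7 tick 3 v(0, 3): closes on M3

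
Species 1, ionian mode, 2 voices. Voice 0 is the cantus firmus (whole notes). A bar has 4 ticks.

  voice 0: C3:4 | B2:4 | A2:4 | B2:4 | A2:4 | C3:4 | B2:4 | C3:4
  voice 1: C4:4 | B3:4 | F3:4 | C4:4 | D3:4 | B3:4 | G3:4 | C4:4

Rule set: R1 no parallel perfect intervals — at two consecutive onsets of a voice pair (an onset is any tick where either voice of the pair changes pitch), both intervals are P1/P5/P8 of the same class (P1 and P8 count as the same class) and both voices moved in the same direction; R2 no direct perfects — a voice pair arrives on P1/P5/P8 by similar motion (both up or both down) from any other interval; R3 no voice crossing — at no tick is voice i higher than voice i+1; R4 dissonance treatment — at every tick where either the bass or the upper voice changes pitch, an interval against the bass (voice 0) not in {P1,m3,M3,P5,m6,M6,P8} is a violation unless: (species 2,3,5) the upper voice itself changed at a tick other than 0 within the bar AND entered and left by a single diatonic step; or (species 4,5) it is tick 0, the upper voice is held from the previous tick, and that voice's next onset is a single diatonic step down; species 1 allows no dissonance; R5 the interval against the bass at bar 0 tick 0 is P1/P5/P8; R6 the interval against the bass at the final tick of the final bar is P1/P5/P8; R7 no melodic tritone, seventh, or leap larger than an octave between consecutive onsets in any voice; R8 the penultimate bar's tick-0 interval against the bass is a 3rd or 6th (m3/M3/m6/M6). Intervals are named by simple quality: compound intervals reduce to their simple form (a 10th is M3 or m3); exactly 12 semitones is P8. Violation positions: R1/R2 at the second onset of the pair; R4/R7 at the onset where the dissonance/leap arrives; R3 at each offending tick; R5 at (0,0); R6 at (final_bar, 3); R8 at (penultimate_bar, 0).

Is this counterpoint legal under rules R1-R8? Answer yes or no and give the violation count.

bar 0: v0=C3 v1=C4 (P8)
bar 1: v0=B2 v1=B3 (P8)
bar 2: v0=A2 v1=F3 (m6)
bar 3: v0=B2 v1=C4 (m2)
bar 4: v0=A2 v1=D3 (P4)
bar 5: v0=C3 v1=B3 (M7)
bar 6: v0=B2 v1=G3 (m6)
bar 7: v0=C3 v1=C4 (P8)
  R1 @ bar1.0: C3/C4 P8 -> B2/B3 P8 similar
  R7 @ bar2.0: B3->F3 leap 6st
  R4 @ bar3.0: B2/C4 m2 untreated
  R4 @ bar4.0: A2/D3 P4 untreated
  R7 @ bar4.0: C4->D3 leap 10st
  R4 @ bar5.0: C3/B3 M7 untreated
  R2 @ bar7.0: B2/G3 m6 -> C3/C4 P8 similar

No (7 violations)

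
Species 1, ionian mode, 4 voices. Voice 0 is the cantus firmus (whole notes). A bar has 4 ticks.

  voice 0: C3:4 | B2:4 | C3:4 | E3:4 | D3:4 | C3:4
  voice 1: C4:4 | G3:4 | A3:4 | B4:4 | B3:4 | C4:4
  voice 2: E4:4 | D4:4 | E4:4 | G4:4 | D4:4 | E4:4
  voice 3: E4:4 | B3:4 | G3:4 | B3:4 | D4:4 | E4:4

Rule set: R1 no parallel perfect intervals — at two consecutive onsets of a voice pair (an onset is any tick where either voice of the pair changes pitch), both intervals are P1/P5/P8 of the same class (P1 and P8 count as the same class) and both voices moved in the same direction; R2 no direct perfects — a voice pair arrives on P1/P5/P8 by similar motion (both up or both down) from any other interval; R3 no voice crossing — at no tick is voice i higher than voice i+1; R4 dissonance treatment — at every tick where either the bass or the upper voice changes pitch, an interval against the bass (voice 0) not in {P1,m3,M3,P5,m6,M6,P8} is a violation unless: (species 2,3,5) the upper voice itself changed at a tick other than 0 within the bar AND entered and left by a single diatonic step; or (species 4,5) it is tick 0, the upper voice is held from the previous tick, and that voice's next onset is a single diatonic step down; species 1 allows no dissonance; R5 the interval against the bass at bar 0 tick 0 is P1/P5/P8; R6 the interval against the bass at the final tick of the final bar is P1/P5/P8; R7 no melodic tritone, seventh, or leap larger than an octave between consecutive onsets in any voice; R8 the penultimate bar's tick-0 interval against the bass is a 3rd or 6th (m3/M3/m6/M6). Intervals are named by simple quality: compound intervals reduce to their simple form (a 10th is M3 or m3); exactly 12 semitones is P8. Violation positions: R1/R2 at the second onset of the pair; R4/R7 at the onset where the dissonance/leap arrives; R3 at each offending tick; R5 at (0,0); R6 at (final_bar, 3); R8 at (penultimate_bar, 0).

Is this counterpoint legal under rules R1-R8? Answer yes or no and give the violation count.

No (31 violations)

bar 0: v0=C3 v1=C4 v2=E4 v3=E4 (M3)
bar 1: v0=B2 v1=G3 v2=D4 v3=B3 (P8)
bar 2: v0=C3 v1=A3 v2=E4 v3=G3 (P5)
bar 3: v0=E3 v1=B4 v2=G4 v3=B3 (P5)
bar 4: v0=D3 v1=B3 v2=D4 v3=D4 (P8)
bar 5: v0=C3 v1=C4 v2=E4 v3=E4 (M3)
  R5 @ bar0.0: opens on M3
  R5 @ bar0.0: opens on M3
  R2 @ bar1.0: C3/E4 M3 -> B2/B3 P8 similar
  R2 @ bar1.0: C4/E4 M3 -> G3/D4 P5 similar
  R3 @ bar1.0: D4 above B3
  R3 @ bar1.1: D4 above B3
  R3 @ bar1.2: D4 above B3
  R3 @ bar1.3: D4 above B3
  R1 @ bar2.0: G3/D4 P5 -> A3/E4 P5 similar
  R3 @ bar2.0: E4 above G3
  R3 @ bar2.1: E4 above G3
  R3 @ bar2.2: E4 above G3
  R3 @ bar2.3: E4 above G3
  R1 @ bar3.0: C3/G3 P5 -> E3/B3 P5 similar
  R2 @ bar3.0: C3/A3 M6 -> E3/B4 P5 similar
  R2 @ bar3.0: A3/G3 M2 -> B4/B3 P8 similar
  R3 @ bar3.0: B4 above G4
  R3 @ bar3.0: G4 above B3
  R7 @ bar3.0: A3->B4 leap 14st
  R3 @ bar3.1: B4 above G4
  R3 @ bar3.1: G4 above B3
  R3 @ bar3.2: B4 above G4
  R3 @ bar3.2: G4 above B3
  R3 @ bar3.3: B4 above G4
  R3 @ bar3.3: G4 above B3
  R2 @ bar4.0: E3/G4 m3 -> D3/D4 P8 similar
  R8 @ bar4.0: penult P8 not 3rd/6th
  R8 @ bar4.0: penult P8 not 3rd/6th
  R1 @ bar5.0: D4/D4 P1 -> E4/E4 P1 similar
  R6 @ bar5.3: closes on M3
  R6 @ bar5.3: closes on M3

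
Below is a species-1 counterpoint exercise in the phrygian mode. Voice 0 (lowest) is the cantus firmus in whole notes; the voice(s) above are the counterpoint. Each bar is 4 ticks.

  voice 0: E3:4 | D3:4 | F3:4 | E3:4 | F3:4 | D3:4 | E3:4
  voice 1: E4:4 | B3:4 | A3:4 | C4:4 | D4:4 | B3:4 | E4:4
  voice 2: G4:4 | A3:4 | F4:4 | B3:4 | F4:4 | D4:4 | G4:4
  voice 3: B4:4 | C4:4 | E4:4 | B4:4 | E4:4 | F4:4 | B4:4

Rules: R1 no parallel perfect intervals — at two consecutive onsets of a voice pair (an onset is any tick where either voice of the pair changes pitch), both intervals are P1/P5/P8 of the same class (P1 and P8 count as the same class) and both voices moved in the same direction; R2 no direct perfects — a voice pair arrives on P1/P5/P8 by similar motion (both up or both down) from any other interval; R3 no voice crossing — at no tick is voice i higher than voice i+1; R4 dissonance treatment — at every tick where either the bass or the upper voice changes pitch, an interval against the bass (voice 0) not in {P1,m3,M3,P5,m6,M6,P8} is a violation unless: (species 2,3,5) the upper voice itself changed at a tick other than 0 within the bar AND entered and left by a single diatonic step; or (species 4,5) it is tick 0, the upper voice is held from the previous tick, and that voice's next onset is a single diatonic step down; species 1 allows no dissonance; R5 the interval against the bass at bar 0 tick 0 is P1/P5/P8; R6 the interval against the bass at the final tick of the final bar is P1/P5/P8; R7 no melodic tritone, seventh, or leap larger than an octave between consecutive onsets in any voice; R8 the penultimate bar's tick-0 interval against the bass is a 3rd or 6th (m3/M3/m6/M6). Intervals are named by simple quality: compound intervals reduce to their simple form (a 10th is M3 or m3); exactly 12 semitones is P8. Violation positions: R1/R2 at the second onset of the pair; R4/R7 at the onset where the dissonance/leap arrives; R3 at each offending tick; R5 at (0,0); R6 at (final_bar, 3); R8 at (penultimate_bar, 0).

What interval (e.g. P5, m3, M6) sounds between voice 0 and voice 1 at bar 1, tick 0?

M6

voice 0=D3 voice 1=B3 -> M6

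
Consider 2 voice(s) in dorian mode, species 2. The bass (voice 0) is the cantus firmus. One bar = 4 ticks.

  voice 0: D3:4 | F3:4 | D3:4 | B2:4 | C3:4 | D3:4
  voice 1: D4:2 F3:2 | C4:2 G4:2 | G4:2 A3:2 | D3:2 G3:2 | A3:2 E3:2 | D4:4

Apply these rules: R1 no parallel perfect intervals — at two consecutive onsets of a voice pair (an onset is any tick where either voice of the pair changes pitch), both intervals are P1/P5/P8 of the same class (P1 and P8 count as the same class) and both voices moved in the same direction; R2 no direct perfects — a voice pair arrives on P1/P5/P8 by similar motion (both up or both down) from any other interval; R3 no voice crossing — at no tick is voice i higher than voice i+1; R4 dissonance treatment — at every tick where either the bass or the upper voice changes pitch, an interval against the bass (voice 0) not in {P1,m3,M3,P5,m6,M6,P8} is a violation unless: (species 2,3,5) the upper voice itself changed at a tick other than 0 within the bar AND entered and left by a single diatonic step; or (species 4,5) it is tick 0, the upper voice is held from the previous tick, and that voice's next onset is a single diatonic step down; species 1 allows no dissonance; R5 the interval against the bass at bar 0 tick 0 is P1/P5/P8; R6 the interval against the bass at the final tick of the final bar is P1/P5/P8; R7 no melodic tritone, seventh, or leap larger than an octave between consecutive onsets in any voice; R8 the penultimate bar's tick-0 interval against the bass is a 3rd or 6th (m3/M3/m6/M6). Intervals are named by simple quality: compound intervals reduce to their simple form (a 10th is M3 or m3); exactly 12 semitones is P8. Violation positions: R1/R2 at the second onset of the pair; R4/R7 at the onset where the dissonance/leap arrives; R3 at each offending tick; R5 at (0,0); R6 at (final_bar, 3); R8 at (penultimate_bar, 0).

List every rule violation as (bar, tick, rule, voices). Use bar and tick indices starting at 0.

bar 0: v0=D3 v1=D4 downbeat P8
bar 1: v0=F3 v1=C4 downbeat P5
bar 2: v0=D3 v1=G4 downbeat P4
bar 3: v0=B2 v1=D3 downbeat m3
bar 4: v0=C3 v1=A3 downbeat M6
bar 5: v0=D3 v1=D4 downbeat P8
  -> R2 @ bar 1 tick 0 v(0, 1): D3/F3 m3 -> F3/C4 P5 similar
  -> R4 @ bar 1 tick 2 v(0, 1): F3/G4 M2 untreated
  -> R4 @ bar 2 tick 0 v(0, 1): D3/G4 P4 untreated
  -> R7 @ bar 2 tick 2 v(1,): G4->A3 leap 10st
  -> R2 @ bar 5 tick 0 v(0, 1): C3/E3 M3 -> D3/D4 P8 similar
  -> R7 @ bar 5 tick 0 v(1,): E3->D4 leap 10st

(1, 0, R2, (0, 1))
(1, 2, R4, (0, 1))
(2, 0, R4, (0, 1))
(2, 2, R7, (1,))
(5, 0, R2, (0, 1))
(5, 0, R7, (1,))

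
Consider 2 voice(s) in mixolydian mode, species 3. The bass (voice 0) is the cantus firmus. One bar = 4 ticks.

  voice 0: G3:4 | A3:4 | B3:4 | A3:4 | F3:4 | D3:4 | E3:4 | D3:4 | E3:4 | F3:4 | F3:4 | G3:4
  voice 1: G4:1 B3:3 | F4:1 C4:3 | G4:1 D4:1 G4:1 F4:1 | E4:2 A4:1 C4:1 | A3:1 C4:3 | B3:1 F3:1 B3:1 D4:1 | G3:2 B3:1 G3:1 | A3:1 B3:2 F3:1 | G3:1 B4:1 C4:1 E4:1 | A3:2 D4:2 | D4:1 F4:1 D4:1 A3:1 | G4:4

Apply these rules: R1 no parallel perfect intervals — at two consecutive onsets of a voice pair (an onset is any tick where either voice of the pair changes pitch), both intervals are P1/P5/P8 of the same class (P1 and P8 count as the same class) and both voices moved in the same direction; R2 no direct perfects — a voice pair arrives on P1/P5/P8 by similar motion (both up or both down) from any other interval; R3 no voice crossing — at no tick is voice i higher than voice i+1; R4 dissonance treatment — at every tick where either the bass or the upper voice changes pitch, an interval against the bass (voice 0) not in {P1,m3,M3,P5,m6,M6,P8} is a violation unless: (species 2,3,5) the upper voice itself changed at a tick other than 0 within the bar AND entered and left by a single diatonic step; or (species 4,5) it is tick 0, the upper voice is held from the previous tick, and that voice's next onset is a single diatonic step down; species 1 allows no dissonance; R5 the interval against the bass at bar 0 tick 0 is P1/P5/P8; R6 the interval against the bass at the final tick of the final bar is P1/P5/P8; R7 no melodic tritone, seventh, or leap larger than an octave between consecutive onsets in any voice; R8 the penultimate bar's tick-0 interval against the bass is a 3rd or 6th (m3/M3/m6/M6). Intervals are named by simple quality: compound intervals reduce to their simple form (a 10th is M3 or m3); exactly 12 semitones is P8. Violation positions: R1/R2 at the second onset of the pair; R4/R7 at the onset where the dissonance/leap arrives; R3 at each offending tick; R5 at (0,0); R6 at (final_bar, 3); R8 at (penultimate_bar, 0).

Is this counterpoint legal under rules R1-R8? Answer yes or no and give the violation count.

bar 0: v0=G3 v1=G4 (P8)
bar 1: v0=A3 v1=F4 (m6)
bar 2: v0=B3 v1=G4 (m6)
bar 3: v0=A3 v1=E4 (P5)
bar 4: v0=F3 v1=A3 (M3)
bar 5: v0=D3 v1=B3 (M6)
bar 6: v0=E3 v1=G3 (m3)
bar 7: v0=D3 v1=A3 (P5)
bar 8: v0=E3 v1=G3 (m3)
bar 9: v0=F3 v1=A3 (M3)
bar 10: v0=F3 v1=D4 (M6)
bar 11: v0=G3 v1=G4 (P8)
  R7 @ bar1.0: B3->F4 leap 6st
  R2 @ bar3.0: B3/F4 TT -> A3/E4 P5 similar
  R7 @ bar5.1: B3->F3 leap 6st
  R7 @ bar5.2: F3->B3 leap 6st
  R7 @ bar7.3: B3->F3 leap 6st
  R7 @ bar8.1: G3->B4 leap 16st
  R7 @ bar8.2: B4->C4 leap 11st
  R2 @ bar11.0: F3/A3 M3 -> G3/G4 P8 similar
  R7 @ bar11.0: A3->G4 leap 10st

No (9 violations)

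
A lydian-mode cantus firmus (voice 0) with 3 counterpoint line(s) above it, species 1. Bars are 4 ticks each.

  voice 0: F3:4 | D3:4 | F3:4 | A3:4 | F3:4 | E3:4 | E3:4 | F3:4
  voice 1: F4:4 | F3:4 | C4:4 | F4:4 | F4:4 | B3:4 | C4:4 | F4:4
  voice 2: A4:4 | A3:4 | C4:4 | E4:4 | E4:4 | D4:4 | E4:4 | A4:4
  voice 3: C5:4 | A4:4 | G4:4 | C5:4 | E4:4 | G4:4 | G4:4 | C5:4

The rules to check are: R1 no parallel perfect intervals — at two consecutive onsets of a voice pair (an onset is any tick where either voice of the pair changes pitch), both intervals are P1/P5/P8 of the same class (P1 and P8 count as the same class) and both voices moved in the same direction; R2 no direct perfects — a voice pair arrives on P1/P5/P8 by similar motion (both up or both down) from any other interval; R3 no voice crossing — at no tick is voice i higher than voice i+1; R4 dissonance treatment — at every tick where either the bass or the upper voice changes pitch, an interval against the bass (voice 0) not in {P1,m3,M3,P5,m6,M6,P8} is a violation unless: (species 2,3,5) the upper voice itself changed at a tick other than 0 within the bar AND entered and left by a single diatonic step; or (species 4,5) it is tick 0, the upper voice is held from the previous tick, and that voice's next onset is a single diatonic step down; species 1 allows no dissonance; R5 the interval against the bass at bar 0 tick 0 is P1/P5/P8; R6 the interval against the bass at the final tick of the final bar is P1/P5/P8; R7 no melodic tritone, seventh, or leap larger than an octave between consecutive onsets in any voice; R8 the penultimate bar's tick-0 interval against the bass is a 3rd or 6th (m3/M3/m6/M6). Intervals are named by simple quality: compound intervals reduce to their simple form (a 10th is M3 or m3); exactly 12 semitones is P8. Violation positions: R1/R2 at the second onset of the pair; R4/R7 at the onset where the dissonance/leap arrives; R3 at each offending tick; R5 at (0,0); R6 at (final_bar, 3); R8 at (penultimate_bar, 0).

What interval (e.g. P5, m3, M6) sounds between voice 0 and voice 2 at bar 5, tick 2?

m7

voice 0=E3 voice 2=D4 -> m7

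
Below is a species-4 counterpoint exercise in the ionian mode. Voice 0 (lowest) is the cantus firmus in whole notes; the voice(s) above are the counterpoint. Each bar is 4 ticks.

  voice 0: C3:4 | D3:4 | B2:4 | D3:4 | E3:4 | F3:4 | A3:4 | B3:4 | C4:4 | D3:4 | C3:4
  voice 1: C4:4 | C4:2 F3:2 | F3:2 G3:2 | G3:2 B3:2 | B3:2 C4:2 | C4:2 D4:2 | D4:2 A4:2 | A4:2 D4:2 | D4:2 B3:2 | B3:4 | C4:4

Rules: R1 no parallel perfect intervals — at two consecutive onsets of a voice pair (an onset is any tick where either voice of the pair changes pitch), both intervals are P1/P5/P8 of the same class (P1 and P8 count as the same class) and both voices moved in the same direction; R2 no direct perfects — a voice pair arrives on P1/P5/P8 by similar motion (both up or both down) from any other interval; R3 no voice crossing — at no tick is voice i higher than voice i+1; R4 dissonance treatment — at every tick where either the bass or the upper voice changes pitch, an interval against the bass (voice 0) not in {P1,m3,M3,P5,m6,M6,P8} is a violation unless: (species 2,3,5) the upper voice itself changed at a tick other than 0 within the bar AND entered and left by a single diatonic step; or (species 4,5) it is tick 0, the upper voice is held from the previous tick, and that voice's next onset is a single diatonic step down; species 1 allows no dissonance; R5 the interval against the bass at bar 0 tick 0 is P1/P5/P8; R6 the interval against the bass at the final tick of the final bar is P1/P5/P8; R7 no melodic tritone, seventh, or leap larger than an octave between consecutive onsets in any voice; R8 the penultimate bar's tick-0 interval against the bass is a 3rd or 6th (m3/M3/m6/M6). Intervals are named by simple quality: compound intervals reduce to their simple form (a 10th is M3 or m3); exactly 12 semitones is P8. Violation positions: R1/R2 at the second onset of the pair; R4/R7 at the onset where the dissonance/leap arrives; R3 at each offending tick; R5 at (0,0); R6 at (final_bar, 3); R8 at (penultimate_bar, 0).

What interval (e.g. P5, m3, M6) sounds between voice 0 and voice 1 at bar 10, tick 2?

P8

voice 0=C3 voice 1=C4 -> P8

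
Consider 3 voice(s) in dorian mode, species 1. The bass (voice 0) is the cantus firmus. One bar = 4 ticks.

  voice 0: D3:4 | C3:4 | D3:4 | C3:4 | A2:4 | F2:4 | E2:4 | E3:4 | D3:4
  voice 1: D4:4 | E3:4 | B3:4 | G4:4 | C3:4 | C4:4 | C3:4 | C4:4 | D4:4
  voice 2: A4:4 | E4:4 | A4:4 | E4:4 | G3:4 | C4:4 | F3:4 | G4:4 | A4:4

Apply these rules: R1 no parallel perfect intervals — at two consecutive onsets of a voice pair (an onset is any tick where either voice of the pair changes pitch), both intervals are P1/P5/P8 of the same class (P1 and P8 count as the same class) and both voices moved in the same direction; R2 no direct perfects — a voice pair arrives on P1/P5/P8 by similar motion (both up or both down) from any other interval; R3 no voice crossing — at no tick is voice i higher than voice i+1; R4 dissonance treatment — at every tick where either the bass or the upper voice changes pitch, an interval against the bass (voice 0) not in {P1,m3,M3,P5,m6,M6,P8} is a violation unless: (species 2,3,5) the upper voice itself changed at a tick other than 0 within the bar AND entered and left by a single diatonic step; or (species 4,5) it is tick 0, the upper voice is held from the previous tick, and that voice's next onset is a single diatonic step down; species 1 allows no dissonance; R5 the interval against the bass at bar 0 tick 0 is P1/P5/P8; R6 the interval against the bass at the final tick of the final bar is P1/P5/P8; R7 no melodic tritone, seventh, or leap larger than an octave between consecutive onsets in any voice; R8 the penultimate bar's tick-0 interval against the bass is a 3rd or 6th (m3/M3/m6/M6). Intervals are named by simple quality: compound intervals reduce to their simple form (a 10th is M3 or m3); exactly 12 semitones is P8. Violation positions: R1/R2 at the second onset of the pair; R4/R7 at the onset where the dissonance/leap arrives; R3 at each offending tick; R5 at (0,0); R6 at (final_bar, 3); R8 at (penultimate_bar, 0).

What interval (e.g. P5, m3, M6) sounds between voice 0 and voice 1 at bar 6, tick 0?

m6

voice 0=E2 voice 1=C3 -> m6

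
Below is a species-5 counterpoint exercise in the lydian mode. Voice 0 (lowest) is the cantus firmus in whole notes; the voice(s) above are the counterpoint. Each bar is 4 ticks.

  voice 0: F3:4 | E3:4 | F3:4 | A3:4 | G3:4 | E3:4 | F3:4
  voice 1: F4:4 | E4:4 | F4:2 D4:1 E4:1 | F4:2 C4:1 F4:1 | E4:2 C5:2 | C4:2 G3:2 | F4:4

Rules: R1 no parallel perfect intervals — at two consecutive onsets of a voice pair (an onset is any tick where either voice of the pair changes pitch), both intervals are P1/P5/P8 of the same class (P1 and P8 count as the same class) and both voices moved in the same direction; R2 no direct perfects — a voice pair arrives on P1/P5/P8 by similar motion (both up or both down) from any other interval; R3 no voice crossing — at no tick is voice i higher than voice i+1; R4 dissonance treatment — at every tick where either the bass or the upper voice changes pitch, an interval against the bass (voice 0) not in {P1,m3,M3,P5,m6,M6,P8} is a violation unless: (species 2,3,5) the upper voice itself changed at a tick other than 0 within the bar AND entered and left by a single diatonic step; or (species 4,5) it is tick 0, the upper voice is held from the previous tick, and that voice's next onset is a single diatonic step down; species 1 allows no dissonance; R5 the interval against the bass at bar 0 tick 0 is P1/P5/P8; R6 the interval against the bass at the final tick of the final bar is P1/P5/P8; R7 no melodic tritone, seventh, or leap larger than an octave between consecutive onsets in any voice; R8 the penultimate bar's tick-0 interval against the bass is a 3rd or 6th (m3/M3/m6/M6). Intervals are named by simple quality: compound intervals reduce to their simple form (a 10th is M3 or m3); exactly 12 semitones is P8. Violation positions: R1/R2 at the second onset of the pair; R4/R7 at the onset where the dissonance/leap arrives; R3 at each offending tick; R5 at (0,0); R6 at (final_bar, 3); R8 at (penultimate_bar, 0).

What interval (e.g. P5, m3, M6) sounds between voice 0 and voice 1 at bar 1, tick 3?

voice 0=E3 voice 1=E4 -> P8

P8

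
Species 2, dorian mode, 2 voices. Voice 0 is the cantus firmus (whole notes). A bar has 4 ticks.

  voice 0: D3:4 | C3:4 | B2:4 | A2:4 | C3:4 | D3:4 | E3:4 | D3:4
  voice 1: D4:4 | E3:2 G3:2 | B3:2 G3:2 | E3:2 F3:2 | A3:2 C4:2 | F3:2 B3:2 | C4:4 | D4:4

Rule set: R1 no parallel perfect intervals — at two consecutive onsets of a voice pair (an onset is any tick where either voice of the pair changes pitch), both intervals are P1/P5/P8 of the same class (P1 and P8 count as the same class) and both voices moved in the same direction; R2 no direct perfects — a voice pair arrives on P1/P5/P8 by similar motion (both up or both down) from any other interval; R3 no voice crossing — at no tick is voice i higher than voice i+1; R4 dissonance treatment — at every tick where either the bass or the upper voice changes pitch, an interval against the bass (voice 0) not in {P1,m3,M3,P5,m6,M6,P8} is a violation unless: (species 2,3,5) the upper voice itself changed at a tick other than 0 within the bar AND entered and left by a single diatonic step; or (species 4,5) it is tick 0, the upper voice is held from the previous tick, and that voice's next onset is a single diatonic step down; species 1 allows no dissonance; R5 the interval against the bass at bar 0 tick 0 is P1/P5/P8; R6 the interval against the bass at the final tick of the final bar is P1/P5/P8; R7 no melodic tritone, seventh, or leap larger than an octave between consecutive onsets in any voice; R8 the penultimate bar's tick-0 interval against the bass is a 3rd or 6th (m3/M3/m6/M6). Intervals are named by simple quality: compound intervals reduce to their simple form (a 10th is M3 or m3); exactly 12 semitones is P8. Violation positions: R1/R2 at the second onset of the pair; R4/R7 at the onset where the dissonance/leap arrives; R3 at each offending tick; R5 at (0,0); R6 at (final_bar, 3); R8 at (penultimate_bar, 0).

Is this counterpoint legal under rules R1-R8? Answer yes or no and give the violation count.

bar 0: v0=D3 v1=D4 (P8)
bar 1: v0=C3 v1=E3 (M3)
bar 2: v0=B2 v1=B3 (P8)
bar 3: v0=A2 v1=E3 (P5)
bar 4: v0=C3 v1=A3 (M6)
bar 5: v0=D3 v1=F3 (m3)
bar 6: v0=E3 v1=C4 (m6)
bar 7: v0=D3 v1=D4 (P8)
  R7 @ bar1.0: D4->E3 leap 10st
  R2 @ bar3.0: B2/G3 m6 -> A2/E3 P5 similar
  R7 @ bar5.2: F3->B3 leap 6st

No (3 violations)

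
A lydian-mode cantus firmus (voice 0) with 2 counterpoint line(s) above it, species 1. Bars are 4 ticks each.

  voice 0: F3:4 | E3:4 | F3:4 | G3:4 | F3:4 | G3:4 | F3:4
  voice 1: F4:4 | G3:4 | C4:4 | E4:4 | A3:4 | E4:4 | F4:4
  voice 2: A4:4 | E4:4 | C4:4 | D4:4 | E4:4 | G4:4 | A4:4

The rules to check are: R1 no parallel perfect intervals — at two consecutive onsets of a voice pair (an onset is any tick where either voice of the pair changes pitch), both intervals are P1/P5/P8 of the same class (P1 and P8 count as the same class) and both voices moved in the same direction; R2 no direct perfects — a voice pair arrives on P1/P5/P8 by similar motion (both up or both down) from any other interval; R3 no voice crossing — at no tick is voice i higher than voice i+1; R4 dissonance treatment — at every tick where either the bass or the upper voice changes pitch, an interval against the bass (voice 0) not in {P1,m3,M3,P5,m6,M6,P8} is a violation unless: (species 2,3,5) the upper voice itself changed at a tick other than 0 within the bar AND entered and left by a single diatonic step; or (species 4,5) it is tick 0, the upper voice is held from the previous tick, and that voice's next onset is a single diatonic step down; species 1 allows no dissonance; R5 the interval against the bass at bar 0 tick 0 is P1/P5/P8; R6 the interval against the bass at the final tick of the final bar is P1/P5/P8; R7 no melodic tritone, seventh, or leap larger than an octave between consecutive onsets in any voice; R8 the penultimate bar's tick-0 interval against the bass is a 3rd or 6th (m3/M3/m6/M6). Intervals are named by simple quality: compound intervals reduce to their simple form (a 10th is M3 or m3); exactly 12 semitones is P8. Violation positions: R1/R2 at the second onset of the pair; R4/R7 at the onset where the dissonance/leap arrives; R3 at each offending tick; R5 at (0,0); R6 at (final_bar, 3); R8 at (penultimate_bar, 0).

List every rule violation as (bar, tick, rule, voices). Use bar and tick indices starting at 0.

bar 0: v0=F3 v1=F4 v2=A4 downbeat M3
bar 1: v0=E3 v1=G3 v2=E4 downbeat P8
bar 2: v0=F3 v1=C4 v2=C4 downbeat P5
bar 3: v0=G3 v1=E4 v2=D4 downbeat P5
bar 4: v0=F3 v1=A3 v2=E4 downbeat M7
bar 5: v0=G3 v1=E4 v2=G4 downbeat P8
bar 6: v0=F3 v1=F4 v2=A4 downbeat M3
  -> R5 @ bar 0 tick 0 v(0, 2): opens on M3
  -> R2 @ bar 1 tick 0 v(0, 2): F3/A4 M3 -> E3/E4 P8 similar
  -> R7 @ bar 1 tick 0 v(1,): F4->G3 leap 10st
  -> R2 @ bar 2 tick 0 v(0, 1): E3/G3 m3 -> F3/C4 P5 similar
  -> R1 @ bar 3 tick 0 v(0, 2): F3/C4 P5 -> G3/D4 P5 similar
  -> R3 @ bar 3 tick 0 v(1, 2): E4 above D4
  -> R3 @ bar 3 tick 1 v(1, 2): E4 above D4
  -> R3 @ bar 3 tick 2 v(1, 2): E4 above D4
  -> R3 @ bar 3 tick 3 v(1, 2): E4 above D4
  -> R4 @ bar 4 tick 0 v(0, 2): F3/E4 M7 untreated
  -> R2 @ bar 5 tick 0 v(0, 2): F3/E4 M7 -> G3/G4 P8 similar
  -> R8 @ bar 5 tick 0 v(0, 2): penult P8 not 3rd/6th
  -> R6 @ bar 6 tick 3 v(0, 2): closes on M3

(0, 0, R5, (0, 2))
(1, 0, R2, (0, 2))
(1, 0, R7, (1,))
(2, 0, R2, (0, 1))
(3, 0, R1, (0, 2))
(3, 0, R3, (1, 2))
(3, 1, R3, (1, 2))
(3, 2, R3, (1, 2))
(3, 3, R3, (1, 2))
(4, 0, R4, (0, 2))
(5, 0, R2, (0, 2))
(5, 0, R8, (0, 2))
(6, 3, R6, (0, 2))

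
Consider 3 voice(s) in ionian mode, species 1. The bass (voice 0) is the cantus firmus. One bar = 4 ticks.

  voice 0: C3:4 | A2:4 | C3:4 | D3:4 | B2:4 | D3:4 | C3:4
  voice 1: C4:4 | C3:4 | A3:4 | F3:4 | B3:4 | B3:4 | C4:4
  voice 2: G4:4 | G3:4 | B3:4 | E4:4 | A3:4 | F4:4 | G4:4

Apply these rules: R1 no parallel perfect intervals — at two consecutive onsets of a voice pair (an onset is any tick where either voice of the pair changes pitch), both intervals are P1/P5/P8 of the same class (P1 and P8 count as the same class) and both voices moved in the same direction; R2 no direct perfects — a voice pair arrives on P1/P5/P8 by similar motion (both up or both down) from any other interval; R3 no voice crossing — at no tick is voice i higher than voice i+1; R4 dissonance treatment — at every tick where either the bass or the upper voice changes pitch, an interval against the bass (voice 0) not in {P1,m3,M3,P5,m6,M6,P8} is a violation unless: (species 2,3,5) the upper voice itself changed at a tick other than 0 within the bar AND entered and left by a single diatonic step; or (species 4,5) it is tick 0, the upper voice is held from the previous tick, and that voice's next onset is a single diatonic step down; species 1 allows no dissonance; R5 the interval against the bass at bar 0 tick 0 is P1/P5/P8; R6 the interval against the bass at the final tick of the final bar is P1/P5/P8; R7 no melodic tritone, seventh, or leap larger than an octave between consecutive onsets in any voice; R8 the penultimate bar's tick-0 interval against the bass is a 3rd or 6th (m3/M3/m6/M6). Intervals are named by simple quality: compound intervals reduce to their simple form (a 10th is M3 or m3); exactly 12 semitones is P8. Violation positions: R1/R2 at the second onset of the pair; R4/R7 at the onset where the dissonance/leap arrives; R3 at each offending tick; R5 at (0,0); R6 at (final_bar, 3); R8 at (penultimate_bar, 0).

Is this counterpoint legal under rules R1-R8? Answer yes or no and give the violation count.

No (11 violations)

bar 0: v0=C3 v1=C4 v2=G4 (P5)
bar 1: v0=A2 v1=C3 v2=G3 (m7)
bar 2: v0=C3 v1=A3 v2=B3 (M7)
bar 3: v0=D3 v1=F3 v2=E4 (M2)
bar 4: v0=B2 v1=B3 v2=A3 (m7)
bar 5: v0=D3 v1=B3 v2=F4 (m3)
bar 6: v0=C3 v1=C4 v2=G4 (P5)
  R1 @ bar1.0: C4/G4 P5 -> C3/G3 P5 similar
  R4 @ bar1.0: A2/G3 m7 untreated
  R4 @ bar2.0: C3/B3 M7 untreated
  R4 @ bar3.0: D3/E4 M2 untreated
  R3 @ bar4.0: B3 above A3
  R4 @ bar4.0: B2/A3 m7 untreated
  R7 @ bar4.0: F3->B3 leap 6st
  R3 @ bar4.1: B3 above A3
  R3 @ bar4.2: B3 above A3
  R3 @ bar4.3: B3 above A3
  R2 @ bar6.0: B3/F4 TT -> C4/G4 P5 similar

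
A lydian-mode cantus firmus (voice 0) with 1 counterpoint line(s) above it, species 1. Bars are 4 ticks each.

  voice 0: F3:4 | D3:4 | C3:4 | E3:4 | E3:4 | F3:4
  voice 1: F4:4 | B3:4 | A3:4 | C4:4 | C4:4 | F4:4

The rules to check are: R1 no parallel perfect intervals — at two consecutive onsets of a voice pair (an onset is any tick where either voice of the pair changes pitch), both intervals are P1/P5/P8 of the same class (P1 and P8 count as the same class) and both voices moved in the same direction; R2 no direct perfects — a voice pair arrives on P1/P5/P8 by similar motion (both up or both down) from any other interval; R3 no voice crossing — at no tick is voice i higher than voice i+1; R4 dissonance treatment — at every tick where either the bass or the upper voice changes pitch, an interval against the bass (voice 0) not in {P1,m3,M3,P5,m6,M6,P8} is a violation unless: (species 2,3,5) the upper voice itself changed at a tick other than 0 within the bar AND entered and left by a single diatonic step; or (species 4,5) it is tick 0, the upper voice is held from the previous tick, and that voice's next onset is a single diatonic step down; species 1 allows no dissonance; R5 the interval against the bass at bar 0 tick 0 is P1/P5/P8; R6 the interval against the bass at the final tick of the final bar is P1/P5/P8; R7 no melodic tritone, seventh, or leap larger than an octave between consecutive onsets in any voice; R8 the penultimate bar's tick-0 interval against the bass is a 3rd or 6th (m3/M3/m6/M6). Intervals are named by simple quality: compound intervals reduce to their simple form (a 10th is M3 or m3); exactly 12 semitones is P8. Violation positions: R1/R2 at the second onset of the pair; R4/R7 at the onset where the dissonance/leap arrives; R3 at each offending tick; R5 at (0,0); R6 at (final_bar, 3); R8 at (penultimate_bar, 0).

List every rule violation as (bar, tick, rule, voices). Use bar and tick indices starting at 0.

(1, 0, R7, (1,))
(5, 0, R2, (0, 1))

bar 0: v0=F3 v1=F4 downbeat P8
bar 1: v0=D3 v1=B3 downbeat M6
bar 2: v0=C3 v1=A3 downbeat M6
bar 3: v0=E3 v1=C4 downbeat m6
bar 4: v0=E3 v1=C4 downbeat m6
bar 5: v0=F3 v1=F4 downbeat P8
  -> R7 @ bar 1 tick 0 v(1,): F4->B3 leap 6st
  -> R2 @ bar 5 tick 0 v(0, 1): E3/C4 m6 -> F3/F4 P8 similar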